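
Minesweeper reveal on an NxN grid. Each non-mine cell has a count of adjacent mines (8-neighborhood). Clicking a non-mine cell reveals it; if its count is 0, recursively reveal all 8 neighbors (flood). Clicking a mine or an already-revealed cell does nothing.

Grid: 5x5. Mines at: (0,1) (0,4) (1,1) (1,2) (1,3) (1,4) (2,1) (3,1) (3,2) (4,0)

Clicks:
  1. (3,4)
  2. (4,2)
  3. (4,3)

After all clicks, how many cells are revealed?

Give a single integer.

Answer: 7

Derivation:
Click 1 (3,4) count=0: revealed 6 new [(2,3) (2,4) (3,3) (3,4) (4,3) (4,4)] -> total=6
Click 2 (4,2) count=2: revealed 1 new [(4,2)] -> total=7
Click 3 (4,3) count=1: revealed 0 new [(none)] -> total=7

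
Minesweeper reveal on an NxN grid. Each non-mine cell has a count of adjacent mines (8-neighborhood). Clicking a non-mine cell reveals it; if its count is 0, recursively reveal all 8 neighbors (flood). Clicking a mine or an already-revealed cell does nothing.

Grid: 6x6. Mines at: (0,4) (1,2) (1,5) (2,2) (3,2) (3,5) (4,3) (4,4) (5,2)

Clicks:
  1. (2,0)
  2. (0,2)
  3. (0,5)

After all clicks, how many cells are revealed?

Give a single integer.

Answer: 14

Derivation:
Click 1 (2,0) count=0: revealed 12 new [(0,0) (0,1) (1,0) (1,1) (2,0) (2,1) (3,0) (3,1) (4,0) (4,1) (5,0) (5,1)] -> total=12
Click 2 (0,2) count=1: revealed 1 new [(0,2)] -> total=13
Click 3 (0,5) count=2: revealed 1 new [(0,5)] -> total=14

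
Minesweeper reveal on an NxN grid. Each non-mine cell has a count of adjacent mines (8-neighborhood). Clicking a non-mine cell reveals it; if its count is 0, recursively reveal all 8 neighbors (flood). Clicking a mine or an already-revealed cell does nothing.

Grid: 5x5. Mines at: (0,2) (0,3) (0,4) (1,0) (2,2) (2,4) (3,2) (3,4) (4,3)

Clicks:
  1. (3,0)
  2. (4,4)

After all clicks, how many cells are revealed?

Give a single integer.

Answer: 7

Derivation:
Click 1 (3,0) count=0: revealed 6 new [(2,0) (2,1) (3,0) (3,1) (4,0) (4,1)] -> total=6
Click 2 (4,4) count=2: revealed 1 new [(4,4)] -> total=7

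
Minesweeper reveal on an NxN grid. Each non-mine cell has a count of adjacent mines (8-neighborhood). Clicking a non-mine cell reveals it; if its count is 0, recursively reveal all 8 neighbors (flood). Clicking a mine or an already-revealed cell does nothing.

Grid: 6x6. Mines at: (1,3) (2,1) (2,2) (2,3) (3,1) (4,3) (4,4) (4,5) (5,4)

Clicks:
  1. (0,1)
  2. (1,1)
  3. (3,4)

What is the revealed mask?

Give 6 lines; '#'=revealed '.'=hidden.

Answer: ###...
###...
......
....#.
......
......

Derivation:
Click 1 (0,1) count=0: revealed 6 new [(0,0) (0,1) (0,2) (1,0) (1,1) (1,2)] -> total=6
Click 2 (1,1) count=2: revealed 0 new [(none)] -> total=6
Click 3 (3,4) count=4: revealed 1 new [(3,4)] -> total=7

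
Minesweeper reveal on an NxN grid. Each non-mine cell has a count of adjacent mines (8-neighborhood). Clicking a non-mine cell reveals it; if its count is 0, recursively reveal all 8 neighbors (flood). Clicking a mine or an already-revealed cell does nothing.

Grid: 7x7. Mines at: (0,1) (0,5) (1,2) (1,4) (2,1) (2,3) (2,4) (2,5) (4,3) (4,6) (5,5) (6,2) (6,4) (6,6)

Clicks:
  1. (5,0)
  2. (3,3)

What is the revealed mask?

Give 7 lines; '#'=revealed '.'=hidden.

Answer: .......
.......
.......
####...
###....
###....
##.....

Derivation:
Click 1 (5,0) count=0: revealed 11 new [(3,0) (3,1) (3,2) (4,0) (4,1) (4,2) (5,0) (5,1) (5,2) (6,0) (6,1)] -> total=11
Click 2 (3,3) count=3: revealed 1 new [(3,3)] -> total=12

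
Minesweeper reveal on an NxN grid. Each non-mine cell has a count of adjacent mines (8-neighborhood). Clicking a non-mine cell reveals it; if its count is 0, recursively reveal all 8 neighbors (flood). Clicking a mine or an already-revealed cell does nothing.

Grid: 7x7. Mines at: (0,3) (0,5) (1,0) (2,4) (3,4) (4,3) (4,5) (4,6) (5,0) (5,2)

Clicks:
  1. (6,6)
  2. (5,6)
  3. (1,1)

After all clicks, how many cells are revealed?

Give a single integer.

Answer: 9

Derivation:
Click 1 (6,6) count=0: revealed 8 new [(5,3) (5,4) (5,5) (5,6) (6,3) (6,4) (6,5) (6,6)] -> total=8
Click 2 (5,6) count=2: revealed 0 new [(none)] -> total=8
Click 3 (1,1) count=1: revealed 1 new [(1,1)] -> total=9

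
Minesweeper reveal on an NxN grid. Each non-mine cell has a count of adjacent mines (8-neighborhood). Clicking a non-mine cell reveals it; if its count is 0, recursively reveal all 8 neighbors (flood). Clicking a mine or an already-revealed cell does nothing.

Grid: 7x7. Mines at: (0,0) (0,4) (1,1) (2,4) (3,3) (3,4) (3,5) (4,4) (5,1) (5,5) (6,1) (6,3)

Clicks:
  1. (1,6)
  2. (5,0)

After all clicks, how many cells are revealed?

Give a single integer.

Click 1 (1,6) count=0: revealed 6 new [(0,5) (0,6) (1,5) (1,6) (2,5) (2,6)] -> total=6
Click 2 (5,0) count=2: revealed 1 new [(5,0)] -> total=7

Answer: 7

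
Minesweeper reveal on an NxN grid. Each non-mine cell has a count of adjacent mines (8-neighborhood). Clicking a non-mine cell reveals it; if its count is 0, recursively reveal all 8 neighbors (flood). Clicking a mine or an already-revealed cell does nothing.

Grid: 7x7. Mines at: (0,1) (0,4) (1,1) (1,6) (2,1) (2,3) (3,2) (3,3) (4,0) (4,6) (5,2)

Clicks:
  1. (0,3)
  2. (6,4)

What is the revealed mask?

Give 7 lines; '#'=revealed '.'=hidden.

Click 1 (0,3) count=1: revealed 1 new [(0,3)] -> total=1
Click 2 (6,4) count=0: revealed 11 new [(4,3) (4,4) (4,5) (5,3) (5,4) (5,5) (5,6) (6,3) (6,4) (6,5) (6,6)] -> total=12

Answer: ...#...
.......
.......
.......
...###.
...####
...####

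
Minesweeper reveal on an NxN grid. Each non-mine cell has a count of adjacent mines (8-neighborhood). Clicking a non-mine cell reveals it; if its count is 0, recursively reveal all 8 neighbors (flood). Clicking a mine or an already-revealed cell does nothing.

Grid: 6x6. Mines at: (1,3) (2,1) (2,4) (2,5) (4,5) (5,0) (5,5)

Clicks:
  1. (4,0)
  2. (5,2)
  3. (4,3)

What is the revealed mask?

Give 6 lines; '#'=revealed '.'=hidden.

Click 1 (4,0) count=1: revealed 1 new [(4,0)] -> total=1
Click 2 (5,2) count=0: revealed 12 new [(3,1) (3,2) (3,3) (3,4) (4,1) (4,2) (4,3) (4,4) (5,1) (5,2) (5,3) (5,4)] -> total=13
Click 3 (4,3) count=0: revealed 0 new [(none)] -> total=13

Answer: ......
......
......
.####.
#####.
.####.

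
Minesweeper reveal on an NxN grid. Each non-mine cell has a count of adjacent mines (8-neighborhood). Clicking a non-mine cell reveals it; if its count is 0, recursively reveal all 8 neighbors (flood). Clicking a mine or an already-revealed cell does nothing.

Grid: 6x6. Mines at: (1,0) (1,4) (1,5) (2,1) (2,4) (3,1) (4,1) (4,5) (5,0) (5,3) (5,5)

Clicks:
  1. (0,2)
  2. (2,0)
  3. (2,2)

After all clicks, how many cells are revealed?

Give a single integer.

Answer: 8

Derivation:
Click 1 (0,2) count=0: revealed 6 new [(0,1) (0,2) (0,3) (1,1) (1,2) (1,3)] -> total=6
Click 2 (2,0) count=3: revealed 1 new [(2,0)] -> total=7
Click 3 (2,2) count=2: revealed 1 new [(2,2)] -> total=8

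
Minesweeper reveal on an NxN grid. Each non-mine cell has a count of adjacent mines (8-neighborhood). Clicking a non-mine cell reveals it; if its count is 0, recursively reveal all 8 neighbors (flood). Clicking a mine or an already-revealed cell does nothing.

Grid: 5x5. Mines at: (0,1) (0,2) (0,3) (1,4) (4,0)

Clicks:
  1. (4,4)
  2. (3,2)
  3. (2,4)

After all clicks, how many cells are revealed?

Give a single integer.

Answer: 18

Derivation:
Click 1 (4,4) count=0: revealed 18 new [(1,0) (1,1) (1,2) (1,3) (2,0) (2,1) (2,2) (2,3) (2,4) (3,0) (3,1) (3,2) (3,3) (3,4) (4,1) (4,2) (4,3) (4,4)] -> total=18
Click 2 (3,2) count=0: revealed 0 new [(none)] -> total=18
Click 3 (2,4) count=1: revealed 0 new [(none)] -> total=18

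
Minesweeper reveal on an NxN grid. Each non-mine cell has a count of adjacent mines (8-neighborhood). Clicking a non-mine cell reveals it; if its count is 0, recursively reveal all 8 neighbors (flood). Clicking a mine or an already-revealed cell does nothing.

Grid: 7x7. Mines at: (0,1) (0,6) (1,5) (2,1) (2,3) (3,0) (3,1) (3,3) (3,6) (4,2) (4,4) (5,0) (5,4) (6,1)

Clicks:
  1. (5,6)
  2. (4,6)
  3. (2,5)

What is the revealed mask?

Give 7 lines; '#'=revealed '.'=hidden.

Click 1 (5,6) count=0: revealed 6 new [(4,5) (4,6) (5,5) (5,6) (6,5) (6,6)] -> total=6
Click 2 (4,6) count=1: revealed 0 new [(none)] -> total=6
Click 3 (2,5) count=2: revealed 1 new [(2,5)] -> total=7

Answer: .......
.......
.....#.
.......
.....##
.....##
.....##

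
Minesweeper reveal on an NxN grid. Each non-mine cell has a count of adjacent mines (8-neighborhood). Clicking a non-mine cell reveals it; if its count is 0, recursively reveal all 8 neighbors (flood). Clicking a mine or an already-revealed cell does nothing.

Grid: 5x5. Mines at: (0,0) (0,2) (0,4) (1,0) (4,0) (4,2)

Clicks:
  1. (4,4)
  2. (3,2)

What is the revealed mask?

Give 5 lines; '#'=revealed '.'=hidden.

Answer: .....
.####
.####
.####
...##

Derivation:
Click 1 (4,4) count=0: revealed 14 new [(1,1) (1,2) (1,3) (1,4) (2,1) (2,2) (2,3) (2,4) (3,1) (3,2) (3,3) (3,4) (4,3) (4,4)] -> total=14
Click 2 (3,2) count=1: revealed 0 new [(none)] -> total=14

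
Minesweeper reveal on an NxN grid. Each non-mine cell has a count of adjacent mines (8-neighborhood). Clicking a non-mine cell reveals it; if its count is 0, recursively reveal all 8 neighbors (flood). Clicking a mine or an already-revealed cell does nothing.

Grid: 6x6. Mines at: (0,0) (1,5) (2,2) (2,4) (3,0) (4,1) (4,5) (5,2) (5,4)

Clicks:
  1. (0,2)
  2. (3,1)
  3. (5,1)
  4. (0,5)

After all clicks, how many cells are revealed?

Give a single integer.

Answer: 11

Derivation:
Click 1 (0,2) count=0: revealed 8 new [(0,1) (0,2) (0,3) (0,4) (1,1) (1,2) (1,3) (1,4)] -> total=8
Click 2 (3,1) count=3: revealed 1 new [(3,1)] -> total=9
Click 3 (5,1) count=2: revealed 1 new [(5,1)] -> total=10
Click 4 (0,5) count=1: revealed 1 new [(0,5)] -> total=11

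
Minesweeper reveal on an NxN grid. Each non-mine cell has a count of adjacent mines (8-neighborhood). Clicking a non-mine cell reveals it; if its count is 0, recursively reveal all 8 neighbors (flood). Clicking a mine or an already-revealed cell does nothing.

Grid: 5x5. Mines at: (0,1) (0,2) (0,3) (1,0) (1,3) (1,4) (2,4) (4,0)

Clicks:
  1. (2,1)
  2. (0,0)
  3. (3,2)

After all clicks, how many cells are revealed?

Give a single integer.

Click 1 (2,1) count=1: revealed 1 new [(2,1)] -> total=1
Click 2 (0,0) count=2: revealed 1 new [(0,0)] -> total=2
Click 3 (3,2) count=0: revealed 10 new [(2,2) (2,3) (3,1) (3,2) (3,3) (3,4) (4,1) (4,2) (4,3) (4,4)] -> total=12

Answer: 12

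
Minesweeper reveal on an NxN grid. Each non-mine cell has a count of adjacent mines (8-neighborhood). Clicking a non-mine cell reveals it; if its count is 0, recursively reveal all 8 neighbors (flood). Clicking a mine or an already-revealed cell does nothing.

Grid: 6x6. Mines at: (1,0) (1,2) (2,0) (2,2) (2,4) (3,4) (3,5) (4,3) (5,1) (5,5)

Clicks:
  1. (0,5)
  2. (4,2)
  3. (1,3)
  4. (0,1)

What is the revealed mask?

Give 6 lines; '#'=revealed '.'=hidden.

Click 1 (0,5) count=0: revealed 6 new [(0,3) (0,4) (0,5) (1,3) (1,4) (1,5)] -> total=6
Click 2 (4,2) count=2: revealed 1 new [(4,2)] -> total=7
Click 3 (1,3) count=3: revealed 0 new [(none)] -> total=7
Click 4 (0,1) count=2: revealed 1 new [(0,1)] -> total=8

Answer: .#.###
...###
......
......
..#...
......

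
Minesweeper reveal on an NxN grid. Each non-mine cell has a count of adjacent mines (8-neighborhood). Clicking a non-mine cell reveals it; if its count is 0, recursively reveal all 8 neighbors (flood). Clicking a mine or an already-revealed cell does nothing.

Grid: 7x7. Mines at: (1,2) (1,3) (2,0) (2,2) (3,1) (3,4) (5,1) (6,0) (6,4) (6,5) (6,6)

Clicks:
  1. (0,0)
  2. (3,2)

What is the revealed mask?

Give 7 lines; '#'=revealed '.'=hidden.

Answer: ##.....
##.....
.......
..#....
.......
.......
.......

Derivation:
Click 1 (0,0) count=0: revealed 4 new [(0,0) (0,1) (1,0) (1,1)] -> total=4
Click 2 (3,2) count=2: revealed 1 new [(3,2)] -> total=5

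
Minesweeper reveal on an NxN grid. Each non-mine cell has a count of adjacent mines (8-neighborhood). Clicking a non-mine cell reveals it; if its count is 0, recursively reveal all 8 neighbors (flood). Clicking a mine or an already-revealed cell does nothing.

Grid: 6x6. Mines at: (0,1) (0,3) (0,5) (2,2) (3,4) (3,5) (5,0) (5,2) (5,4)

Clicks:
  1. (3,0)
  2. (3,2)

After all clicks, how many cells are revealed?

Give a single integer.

Click 1 (3,0) count=0: revealed 8 new [(1,0) (1,1) (2,0) (2,1) (3,0) (3,1) (4,0) (4,1)] -> total=8
Click 2 (3,2) count=1: revealed 1 new [(3,2)] -> total=9

Answer: 9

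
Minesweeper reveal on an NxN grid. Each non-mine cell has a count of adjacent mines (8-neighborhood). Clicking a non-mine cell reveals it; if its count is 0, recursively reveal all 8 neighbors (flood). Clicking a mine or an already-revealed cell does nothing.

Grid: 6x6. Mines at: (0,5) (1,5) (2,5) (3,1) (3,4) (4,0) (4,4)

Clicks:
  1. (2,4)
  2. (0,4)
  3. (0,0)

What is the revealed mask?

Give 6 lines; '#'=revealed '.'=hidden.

Click 1 (2,4) count=3: revealed 1 new [(2,4)] -> total=1
Click 2 (0,4) count=2: revealed 1 new [(0,4)] -> total=2
Click 3 (0,0) count=0: revealed 13 new [(0,0) (0,1) (0,2) (0,3) (1,0) (1,1) (1,2) (1,3) (1,4) (2,0) (2,1) (2,2) (2,3)] -> total=15

Answer: #####.
#####.
#####.
......
......
......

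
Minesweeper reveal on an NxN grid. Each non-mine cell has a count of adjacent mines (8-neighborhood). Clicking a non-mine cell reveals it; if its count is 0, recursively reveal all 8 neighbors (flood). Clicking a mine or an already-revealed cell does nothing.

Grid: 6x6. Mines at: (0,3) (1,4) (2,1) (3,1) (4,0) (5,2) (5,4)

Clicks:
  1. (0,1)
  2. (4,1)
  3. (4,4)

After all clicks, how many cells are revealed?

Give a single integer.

Click 1 (0,1) count=0: revealed 6 new [(0,0) (0,1) (0,2) (1,0) (1,1) (1,2)] -> total=6
Click 2 (4,1) count=3: revealed 1 new [(4,1)] -> total=7
Click 3 (4,4) count=1: revealed 1 new [(4,4)] -> total=8

Answer: 8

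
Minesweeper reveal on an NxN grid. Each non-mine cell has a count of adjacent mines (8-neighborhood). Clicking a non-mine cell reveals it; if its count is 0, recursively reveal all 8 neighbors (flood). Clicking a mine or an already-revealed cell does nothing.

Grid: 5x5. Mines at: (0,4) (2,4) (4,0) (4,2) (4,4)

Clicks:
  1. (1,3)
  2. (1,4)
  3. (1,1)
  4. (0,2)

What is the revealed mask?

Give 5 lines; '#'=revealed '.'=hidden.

Answer: ####.
#####
####.
####.
.....

Derivation:
Click 1 (1,3) count=2: revealed 1 new [(1,3)] -> total=1
Click 2 (1,4) count=2: revealed 1 new [(1,4)] -> total=2
Click 3 (1,1) count=0: revealed 15 new [(0,0) (0,1) (0,2) (0,3) (1,0) (1,1) (1,2) (2,0) (2,1) (2,2) (2,3) (3,0) (3,1) (3,2) (3,3)] -> total=17
Click 4 (0,2) count=0: revealed 0 new [(none)] -> total=17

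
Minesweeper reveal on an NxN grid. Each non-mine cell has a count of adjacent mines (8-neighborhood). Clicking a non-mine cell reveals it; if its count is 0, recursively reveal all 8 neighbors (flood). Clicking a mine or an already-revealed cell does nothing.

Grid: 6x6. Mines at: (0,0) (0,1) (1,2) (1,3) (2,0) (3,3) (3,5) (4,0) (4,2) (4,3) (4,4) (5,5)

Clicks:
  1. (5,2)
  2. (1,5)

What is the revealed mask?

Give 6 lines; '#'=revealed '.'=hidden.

Answer: ....##
....##
....##
......
......
..#...

Derivation:
Click 1 (5,2) count=2: revealed 1 new [(5,2)] -> total=1
Click 2 (1,5) count=0: revealed 6 new [(0,4) (0,5) (1,4) (1,5) (2,4) (2,5)] -> total=7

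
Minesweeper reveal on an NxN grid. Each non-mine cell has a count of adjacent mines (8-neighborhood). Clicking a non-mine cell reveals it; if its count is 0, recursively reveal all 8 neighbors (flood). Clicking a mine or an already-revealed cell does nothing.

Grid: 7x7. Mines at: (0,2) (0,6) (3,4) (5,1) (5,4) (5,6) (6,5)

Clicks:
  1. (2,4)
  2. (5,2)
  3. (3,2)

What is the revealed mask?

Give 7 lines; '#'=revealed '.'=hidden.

Click 1 (2,4) count=1: revealed 1 new [(2,4)] -> total=1
Click 2 (5,2) count=1: revealed 1 new [(5,2)] -> total=2
Click 3 (3,2) count=0: revealed 18 new [(0,0) (0,1) (1,0) (1,1) (1,2) (1,3) (2,0) (2,1) (2,2) (2,3) (3,0) (3,1) (3,2) (3,3) (4,0) (4,1) (4,2) (4,3)] -> total=20

Answer: ##.....
####...
#####..
####...
####...
..#....
.......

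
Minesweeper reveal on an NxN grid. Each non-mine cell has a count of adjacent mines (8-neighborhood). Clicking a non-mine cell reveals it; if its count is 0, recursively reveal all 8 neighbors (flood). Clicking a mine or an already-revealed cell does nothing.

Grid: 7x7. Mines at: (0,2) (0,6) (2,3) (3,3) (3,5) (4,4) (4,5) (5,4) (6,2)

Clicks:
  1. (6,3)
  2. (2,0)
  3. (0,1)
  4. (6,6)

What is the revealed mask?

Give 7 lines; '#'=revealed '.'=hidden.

Click 1 (6,3) count=2: revealed 1 new [(6,3)] -> total=1
Click 2 (2,0) count=0: revealed 19 new [(0,0) (0,1) (1,0) (1,1) (1,2) (2,0) (2,1) (2,2) (3,0) (3,1) (3,2) (4,0) (4,1) (4,2) (5,0) (5,1) (5,2) (6,0) (6,1)] -> total=20
Click 3 (0,1) count=1: revealed 0 new [(none)] -> total=20
Click 4 (6,6) count=0: revealed 4 new [(5,5) (5,6) (6,5) (6,6)] -> total=24

Answer: ##.....
###....
###....
###....
###....
###..##
##.#.##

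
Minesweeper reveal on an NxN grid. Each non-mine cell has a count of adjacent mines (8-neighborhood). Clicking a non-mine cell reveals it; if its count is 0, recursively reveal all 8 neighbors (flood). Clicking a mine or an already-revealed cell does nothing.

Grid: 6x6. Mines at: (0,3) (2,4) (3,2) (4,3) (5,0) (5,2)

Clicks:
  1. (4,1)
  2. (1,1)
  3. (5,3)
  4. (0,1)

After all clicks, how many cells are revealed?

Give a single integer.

Click 1 (4,1) count=3: revealed 1 new [(4,1)] -> total=1
Click 2 (1,1) count=0: revealed 12 new [(0,0) (0,1) (0,2) (1,0) (1,1) (1,2) (2,0) (2,1) (2,2) (3,0) (3,1) (4,0)] -> total=13
Click 3 (5,3) count=2: revealed 1 new [(5,3)] -> total=14
Click 4 (0,1) count=0: revealed 0 new [(none)] -> total=14

Answer: 14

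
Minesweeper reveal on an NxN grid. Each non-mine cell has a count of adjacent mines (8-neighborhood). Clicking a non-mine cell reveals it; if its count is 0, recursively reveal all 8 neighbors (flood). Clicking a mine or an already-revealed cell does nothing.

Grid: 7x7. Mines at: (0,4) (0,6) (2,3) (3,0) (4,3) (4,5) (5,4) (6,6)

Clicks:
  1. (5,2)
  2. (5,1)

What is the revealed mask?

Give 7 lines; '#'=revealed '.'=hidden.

Answer: .......
.......
.......
.......
###....
####...
####...

Derivation:
Click 1 (5,2) count=1: revealed 1 new [(5,2)] -> total=1
Click 2 (5,1) count=0: revealed 10 new [(4,0) (4,1) (4,2) (5,0) (5,1) (5,3) (6,0) (6,1) (6,2) (6,3)] -> total=11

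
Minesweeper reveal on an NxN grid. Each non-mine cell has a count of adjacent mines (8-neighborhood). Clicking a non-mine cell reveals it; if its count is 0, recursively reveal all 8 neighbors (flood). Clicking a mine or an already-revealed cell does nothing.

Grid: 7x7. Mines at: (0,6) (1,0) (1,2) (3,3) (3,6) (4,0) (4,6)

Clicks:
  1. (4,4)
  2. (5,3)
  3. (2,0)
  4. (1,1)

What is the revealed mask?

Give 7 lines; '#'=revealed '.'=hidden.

Answer: .......
.#.....
#......
.......
.#####.
#######
#######

Derivation:
Click 1 (4,4) count=1: revealed 1 new [(4,4)] -> total=1
Click 2 (5,3) count=0: revealed 18 new [(4,1) (4,2) (4,3) (4,5) (5,0) (5,1) (5,2) (5,3) (5,4) (5,5) (5,6) (6,0) (6,1) (6,2) (6,3) (6,4) (6,5) (6,6)] -> total=19
Click 3 (2,0) count=1: revealed 1 new [(2,0)] -> total=20
Click 4 (1,1) count=2: revealed 1 new [(1,1)] -> total=21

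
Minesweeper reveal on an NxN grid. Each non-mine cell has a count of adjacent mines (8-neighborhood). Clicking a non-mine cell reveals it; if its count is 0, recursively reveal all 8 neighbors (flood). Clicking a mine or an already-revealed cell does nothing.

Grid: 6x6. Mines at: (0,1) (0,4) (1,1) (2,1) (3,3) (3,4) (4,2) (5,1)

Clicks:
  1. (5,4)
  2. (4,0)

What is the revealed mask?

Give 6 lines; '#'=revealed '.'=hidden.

Click 1 (5,4) count=0: revealed 6 new [(4,3) (4,4) (4,5) (5,3) (5,4) (5,5)] -> total=6
Click 2 (4,0) count=1: revealed 1 new [(4,0)] -> total=7

Answer: ......
......
......
......
#..###
...###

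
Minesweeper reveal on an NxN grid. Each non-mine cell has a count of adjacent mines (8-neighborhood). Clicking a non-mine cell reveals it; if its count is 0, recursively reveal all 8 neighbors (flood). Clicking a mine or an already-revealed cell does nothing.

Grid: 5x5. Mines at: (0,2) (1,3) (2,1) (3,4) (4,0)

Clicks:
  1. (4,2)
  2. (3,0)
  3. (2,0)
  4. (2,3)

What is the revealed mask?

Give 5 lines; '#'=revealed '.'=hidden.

Click 1 (4,2) count=0: revealed 6 new [(3,1) (3,2) (3,3) (4,1) (4,2) (4,3)] -> total=6
Click 2 (3,0) count=2: revealed 1 new [(3,0)] -> total=7
Click 3 (2,0) count=1: revealed 1 new [(2,0)] -> total=8
Click 4 (2,3) count=2: revealed 1 new [(2,3)] -> total=9

Answer: .....
.....
#..#.
####.
.###.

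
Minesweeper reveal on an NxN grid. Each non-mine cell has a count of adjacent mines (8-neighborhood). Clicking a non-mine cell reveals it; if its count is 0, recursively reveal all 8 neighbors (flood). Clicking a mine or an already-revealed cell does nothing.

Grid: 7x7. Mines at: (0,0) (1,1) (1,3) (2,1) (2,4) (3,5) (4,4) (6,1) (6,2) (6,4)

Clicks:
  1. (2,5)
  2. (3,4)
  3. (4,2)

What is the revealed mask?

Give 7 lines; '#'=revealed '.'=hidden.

Click 1 (2,5) count=2: revealed 1 new [(2,5)] -> total=1
Click 2 (3,4) count=3: revealed 1 new [(3,4)] -> total=2
Click 3 (4,2) count=0: revealed 12 new [(3,0) (3,1) (3,2) (3,3) (4,0) (4,1) (4,2) (4,3) (5,0) (5,1) (5,2) (5,3)] -> total=14

Answer: .......
.......
.....#.
#####..
####...
####...
.......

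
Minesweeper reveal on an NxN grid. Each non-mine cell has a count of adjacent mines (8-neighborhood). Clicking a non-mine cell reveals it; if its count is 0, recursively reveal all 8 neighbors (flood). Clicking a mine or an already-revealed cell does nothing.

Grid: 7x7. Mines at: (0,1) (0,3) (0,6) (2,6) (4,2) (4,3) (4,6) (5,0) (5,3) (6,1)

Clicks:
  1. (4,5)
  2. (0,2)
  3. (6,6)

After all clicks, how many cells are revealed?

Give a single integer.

Click 1 (4,5) count=1: revealed 1 new [(4,5)] -> total=1
Click 2 (0,2) count=2: revealed 1 new [(0,2)] -> total=2
Click 3 (6,6) count=0: revealed 6 new [(5,4) (5,5) (5,6) (6,4) (6,5) (6,6)] -> total=8

Answer: 8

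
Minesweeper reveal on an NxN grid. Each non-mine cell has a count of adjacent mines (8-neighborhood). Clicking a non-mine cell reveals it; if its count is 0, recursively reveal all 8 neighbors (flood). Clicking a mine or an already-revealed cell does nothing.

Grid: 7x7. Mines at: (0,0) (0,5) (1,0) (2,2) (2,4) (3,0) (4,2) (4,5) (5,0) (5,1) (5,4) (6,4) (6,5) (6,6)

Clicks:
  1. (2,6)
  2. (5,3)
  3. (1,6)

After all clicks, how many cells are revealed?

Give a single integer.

Click 1 (2,6) count=0: revealed 6 new [(1,5) (1,6) (2,5) (2,6) (3,5) (3,6)] -> total=6
Click 2 (5,3) count=3: revealed 1 new [(5,3)] -> total=7
Click 3 (1,6) count=1: revealed 0 new [(none)] -> total=7

Answer: 7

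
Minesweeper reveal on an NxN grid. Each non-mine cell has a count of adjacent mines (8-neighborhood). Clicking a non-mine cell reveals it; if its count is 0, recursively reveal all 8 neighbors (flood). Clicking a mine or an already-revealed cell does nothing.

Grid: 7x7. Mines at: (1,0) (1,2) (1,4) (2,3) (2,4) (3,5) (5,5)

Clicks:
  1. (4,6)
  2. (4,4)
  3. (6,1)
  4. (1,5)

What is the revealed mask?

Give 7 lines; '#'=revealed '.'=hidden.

Answer: .......
.....#.
###....
#####..
#####.#
#####..
#####..

Derivation:
Click 1 (4,6) count=2: revealed 1 new [(4,6)] -> total=1
Click 2 (4,4) count=2: revealed 1 new [(4,4)] -> total=2
Click 3 (6,1) count=0: revealed 22 new [(2,0) (2,1) (2,2) (3,0) (3,1) (3,2) (3,3) (3,4) (4,0) (4,1) (4,2) (4,3) (5,0) (5,1) (5,2) (5,3) (5,4) (6,0) (6,1) (6,2) (6,3) (6,4)] -> total=24
Click 4 (1,5) count=2: revealed 1 new [(1,5)] -> total=25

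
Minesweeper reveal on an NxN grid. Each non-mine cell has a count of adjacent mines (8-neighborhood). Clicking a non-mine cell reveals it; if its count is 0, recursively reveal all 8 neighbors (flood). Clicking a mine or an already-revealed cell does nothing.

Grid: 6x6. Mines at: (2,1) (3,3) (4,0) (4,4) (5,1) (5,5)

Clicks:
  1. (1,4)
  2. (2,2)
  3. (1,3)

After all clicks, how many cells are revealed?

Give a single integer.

Answer: 18

Derivation:
Click 1 (1,4) count=0: revealed 18 new [(0,0) (0,1) (0,2) (0,3) (0,4) (0,5) (1,0) (1,1) (1,2) (1,3) (1,4) (1,5) (2,2) (2,3) (2,4) (2,5) (3,4) (3,5)] -> total=18
Click 2 (2,2) count=2: revealed 0 new [(none)] -> total=18
Click 3 (1,3) count=0: revealed 0 new [(none)] -> total=18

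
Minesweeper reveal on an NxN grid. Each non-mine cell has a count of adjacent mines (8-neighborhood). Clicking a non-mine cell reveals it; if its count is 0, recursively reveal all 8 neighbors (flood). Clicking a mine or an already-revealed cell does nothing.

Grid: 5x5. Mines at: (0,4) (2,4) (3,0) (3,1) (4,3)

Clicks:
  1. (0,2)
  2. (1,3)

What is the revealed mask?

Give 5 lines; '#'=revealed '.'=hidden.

Click 1 (0,2) count=0: revealed 12 new [(0,0) (0,1) (0,2) (0,3) (1,0) (1,1) (1,2) (1,3) (2,0) (2,1) (2,2) (2,3)] -> total=12
Click 2 (1,3) count=2: revealed 0 new [(none)] -> total=12

Answer: ####.
####.
####.
.....
.....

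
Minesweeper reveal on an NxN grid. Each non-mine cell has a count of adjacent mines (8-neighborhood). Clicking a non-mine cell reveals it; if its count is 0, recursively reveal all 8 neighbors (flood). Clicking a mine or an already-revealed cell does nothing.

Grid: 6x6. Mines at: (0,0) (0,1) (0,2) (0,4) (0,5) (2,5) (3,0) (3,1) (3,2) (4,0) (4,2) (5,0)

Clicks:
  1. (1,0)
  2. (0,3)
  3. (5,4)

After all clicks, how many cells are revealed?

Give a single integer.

Click 1 (1,0) count=2: revealed 1 new [(1,0)] -> total=1
Click 2 (0,3) count=2: revealed 1 new [(0,3)] -> total=2
Click 3 (5,4) count=0: revealed 9 new [(3,3) (3,4) (3,5) (4,3) (4,4) (4,5) (5,3) (5,4) (5,5)] -> total=11

Answer: 11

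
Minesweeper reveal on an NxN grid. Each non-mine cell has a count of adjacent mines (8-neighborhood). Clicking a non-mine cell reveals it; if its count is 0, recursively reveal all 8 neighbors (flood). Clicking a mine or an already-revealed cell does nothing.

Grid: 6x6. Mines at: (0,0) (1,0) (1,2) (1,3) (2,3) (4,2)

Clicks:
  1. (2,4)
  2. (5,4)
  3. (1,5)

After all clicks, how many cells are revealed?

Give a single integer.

Answer: 15

Derivation:
Click 1 (2,4) count=2: revealed 1 new [(2,4)] -> total=1
Click 2 (5,4) count=0: revealed 14 new [(0,4) (0,5) (1,4) (1,5) (2,5) (3,3) (3,4) (3,5) (4,3) (4,4) (4,5) (5,3) (5,4) (5,5)] -> total=15
Click 3 (1,5) count=0: revealed 0 new [(none)] -> total=15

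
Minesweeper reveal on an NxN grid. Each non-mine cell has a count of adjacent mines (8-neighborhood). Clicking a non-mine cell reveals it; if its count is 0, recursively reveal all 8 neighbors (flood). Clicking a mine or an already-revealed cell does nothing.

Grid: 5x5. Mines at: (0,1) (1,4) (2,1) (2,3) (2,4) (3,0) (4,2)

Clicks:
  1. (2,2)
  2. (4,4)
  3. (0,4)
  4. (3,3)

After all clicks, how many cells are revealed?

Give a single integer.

Click 1 (2,2) count=2: revealed 1 new [(2,2)] -> total=1
Click 2 (4,4) count=0: revealed 4 new [(3,3) (3,4) (4,3) (4,4)] -> total=5
Click 3 (0,4) count=1: revealed 1 new [(0,4)] -> total=6
Click 4 (3,3) count=3: revealed 0 new [(none)] -> total=6

Answer: 6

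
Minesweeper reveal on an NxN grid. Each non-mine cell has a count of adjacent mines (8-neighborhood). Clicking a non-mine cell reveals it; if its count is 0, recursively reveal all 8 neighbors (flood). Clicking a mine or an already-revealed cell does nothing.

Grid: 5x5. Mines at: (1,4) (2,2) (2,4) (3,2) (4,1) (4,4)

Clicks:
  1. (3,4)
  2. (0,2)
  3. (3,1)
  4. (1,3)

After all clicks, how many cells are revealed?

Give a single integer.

Click 1 (3,4) count=2: revealed 1 new [(3,4)] -> total=1
Click 2 (0,2) count=0: revealed 12 new [(0,0) (0,1) (0,2) (0,3) (1,0) (1,1) (1,2) (1,3) (2,0) (2,1) (3,0) (3,1)] -> total=13
Click 3 (3,1) count=3: revealed 0 new [(none)] -> total=13
Click 4 (1,3) count=3: revealed 0 new [(none)] -> total=13

Answer: 13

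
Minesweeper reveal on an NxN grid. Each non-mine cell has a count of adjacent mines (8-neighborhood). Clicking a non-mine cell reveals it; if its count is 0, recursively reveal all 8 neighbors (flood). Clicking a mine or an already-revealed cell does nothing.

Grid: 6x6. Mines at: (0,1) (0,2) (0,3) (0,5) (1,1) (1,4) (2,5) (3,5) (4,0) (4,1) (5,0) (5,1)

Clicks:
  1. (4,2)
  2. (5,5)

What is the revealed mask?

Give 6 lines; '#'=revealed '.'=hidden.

Click 1 (4,2) count=2: revealed 1 new [(4,2)] -> total=1
Click 2 (5,5) count=0: revealed 13 new [(2,2) (2,3) (2,4) (3,2) (3,3) (3,4) (4,3) (4,4) (4,5) (5,2) (5,3) (5,4) (5,5)] -> total=14

Answer: ......
......
..###.
..###.
..####
..####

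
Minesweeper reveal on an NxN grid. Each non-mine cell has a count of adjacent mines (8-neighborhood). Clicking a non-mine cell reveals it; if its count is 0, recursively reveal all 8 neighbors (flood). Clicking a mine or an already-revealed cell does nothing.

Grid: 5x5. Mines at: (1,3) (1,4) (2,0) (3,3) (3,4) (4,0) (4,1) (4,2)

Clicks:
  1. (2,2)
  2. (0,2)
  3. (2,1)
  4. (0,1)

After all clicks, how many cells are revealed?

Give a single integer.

Answer: 8

Derivation:
Click 1 (2,2) count=2: revealed 1 new [(2,2)] -> total=1
Click 2 (0,2) count=1: revealed 1 new [(0,2)] -> total=2
Click 3 (2,1) count=1: revealed 1 new [(2,1)] -> total=3
Click 4 (0,1) count=0: revealed 5 new [(0,0) (0,1) (1,0) (1,1) (1,2)] -> total=8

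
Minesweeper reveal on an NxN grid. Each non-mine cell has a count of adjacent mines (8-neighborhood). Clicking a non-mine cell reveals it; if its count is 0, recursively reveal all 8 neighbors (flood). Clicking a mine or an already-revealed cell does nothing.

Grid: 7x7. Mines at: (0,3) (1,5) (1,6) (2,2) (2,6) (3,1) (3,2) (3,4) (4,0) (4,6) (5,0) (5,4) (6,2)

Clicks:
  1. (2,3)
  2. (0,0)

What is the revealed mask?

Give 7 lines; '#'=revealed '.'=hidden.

Click 1 (2,3) count=3: revealed 1 new [(2,3)] -> total=1
Click 2 (0,0) count=0: revealed 8 new [(0,0) (0,1) (0,2) (1,0) (1,1) (1,2) (2,0) (2,1)] -> total=9

Answer: ###....
###....
##.#...
.......
.......
.......
.......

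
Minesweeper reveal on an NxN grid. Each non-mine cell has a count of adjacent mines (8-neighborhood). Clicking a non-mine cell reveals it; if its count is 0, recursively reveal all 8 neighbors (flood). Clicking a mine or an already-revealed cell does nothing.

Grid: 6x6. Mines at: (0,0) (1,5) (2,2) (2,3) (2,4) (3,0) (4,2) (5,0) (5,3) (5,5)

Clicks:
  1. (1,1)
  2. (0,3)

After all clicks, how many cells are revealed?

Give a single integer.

Answer: 8

Derivation:
Click 1 (1,1) count=2: revealed 1 new [(1,1)] -> total=1
Click 2 (0,3) count=0: revealed 7 new [(0,1) (0,2) (0,3) (0,4) (1,2) (1,3) (1,4)] -> total=8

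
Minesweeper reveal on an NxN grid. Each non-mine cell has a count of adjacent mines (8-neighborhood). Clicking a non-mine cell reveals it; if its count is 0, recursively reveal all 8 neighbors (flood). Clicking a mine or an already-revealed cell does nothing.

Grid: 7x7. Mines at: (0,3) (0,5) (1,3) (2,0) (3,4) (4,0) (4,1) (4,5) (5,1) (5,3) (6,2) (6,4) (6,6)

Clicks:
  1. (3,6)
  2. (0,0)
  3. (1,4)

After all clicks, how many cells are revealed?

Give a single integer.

Click 1 (3,6) count=1: revealed 1 new [(3,6)] -> total=1
Click 2 (0,0) count=0: revealed 6 new [(0,0) (0,1) (0,2) (1,0) (1,1) (1,2)] -> total=7
Click 3 (1,4) count=3: revealed 1 new [(1,4)] -> total=8

Answer: 8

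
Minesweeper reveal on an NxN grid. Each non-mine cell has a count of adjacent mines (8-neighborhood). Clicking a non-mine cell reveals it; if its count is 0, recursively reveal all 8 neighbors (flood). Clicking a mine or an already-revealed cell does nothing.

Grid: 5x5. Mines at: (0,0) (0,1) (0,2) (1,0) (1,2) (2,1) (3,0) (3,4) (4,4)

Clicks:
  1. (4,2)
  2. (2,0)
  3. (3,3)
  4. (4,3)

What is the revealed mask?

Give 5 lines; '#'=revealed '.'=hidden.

Click 1 (4,2) count=0: revealed 6 new [(3,1) (3,2) (3,3) (4,1) (4,2) (4,3)] -> total=6
Click 2 (2,0) count=3: revealed 1 new [(2,0)] -> total=7
Click 3 (3,3) count=2: revealed 0 new [(none)] -> total=7
Click 4 (4,3) count=2: revealed 0 new [(none)] -> total=7

Answer: .....
.....
#....
.###.
.###.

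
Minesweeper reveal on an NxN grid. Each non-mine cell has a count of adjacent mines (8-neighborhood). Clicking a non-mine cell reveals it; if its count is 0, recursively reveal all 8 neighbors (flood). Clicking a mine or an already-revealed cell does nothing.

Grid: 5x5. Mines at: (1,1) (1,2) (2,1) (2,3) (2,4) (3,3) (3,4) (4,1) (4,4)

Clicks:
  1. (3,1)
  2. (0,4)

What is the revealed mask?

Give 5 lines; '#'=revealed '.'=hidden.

Answer: ...##
...##
.....
.#...
.....

Derivation:
Click 1 (3,1) count=2: revealed 1 new [(3,1)] -> total=1
Click 2 (0,4) count=0: revealed 4 new [(0,3) (0,4) (1,3) (1,4)] -> total=5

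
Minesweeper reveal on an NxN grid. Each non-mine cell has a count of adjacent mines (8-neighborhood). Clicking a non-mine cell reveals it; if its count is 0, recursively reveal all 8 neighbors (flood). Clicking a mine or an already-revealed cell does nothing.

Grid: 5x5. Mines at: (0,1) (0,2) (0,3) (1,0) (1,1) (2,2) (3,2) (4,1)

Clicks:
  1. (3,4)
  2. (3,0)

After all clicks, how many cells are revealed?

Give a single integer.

Answer: 9

Derivation:
Click 1 (3,4) count=0: revealed 8 new [(1,3) (1,4) (2,3) (2,4) (3,3) (3,4) (4,3) (4,4)] -> total=8
Click 2 (3,0) count=1: revealed 1 new [(3,0)] -> total=9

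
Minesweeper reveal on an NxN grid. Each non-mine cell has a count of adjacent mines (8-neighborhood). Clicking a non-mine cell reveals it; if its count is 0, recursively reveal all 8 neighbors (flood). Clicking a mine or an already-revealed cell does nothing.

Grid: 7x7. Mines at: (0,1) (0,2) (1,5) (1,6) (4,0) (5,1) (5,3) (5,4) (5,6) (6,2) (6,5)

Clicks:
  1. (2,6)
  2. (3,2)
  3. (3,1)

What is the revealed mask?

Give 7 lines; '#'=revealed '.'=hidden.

Answer: .......
#####..
#######
#######
.######
.......
.......

Derivation:
Click 1 (2,6) count=2: revealed 1 new [(2,6)] -> total=1
Click 2 (3,2) count=0: revealed 24 new [(1,0) (1,1) (1,2) (1,3) (1,4) (2,0) (2,1) (2,2) (2,3) (2,4) (2,5) (3,0) (3,1) (3,2) (3,3) (3,4) (3,5) (3,6) (4,1) (4,2) (4,3) (4,4) (4,5) (4,6)] -> total=25
Click 3 (3,1) count=1: revealed 0 new [(none)] -> total=25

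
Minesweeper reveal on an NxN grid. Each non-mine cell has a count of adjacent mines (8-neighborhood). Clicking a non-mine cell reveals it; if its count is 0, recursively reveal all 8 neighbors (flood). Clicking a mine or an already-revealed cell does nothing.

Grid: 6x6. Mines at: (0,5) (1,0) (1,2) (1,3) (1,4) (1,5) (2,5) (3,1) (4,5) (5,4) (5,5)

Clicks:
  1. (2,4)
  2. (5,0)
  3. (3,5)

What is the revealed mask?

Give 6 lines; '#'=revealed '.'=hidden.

Answer: ......
......
....#.
.....#
####..
####..

Derivation:
Click 1 (2,4) count=4: revealed 1 new [(2,4)] -> total=1
Click 2 (5,0) count=0: revealed 8 new [(4,0) (4,1) (4,2) (4,3) (5,0) (5,1) (5,2) (5,3)] -> total=9
Click 3 (3,5) count=2: revealed 1 new [(3,5)] -> total=10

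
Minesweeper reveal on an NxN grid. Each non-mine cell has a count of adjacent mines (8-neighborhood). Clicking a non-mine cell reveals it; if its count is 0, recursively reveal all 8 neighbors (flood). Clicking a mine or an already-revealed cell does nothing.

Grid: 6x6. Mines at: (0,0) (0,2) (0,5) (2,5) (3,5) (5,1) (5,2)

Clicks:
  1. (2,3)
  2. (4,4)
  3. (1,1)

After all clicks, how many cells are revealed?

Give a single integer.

Click 1 (2,3) count=0: revealed 20 new [(1,0) (1,1) (1,2) (1,3) (1,4) (2,0) (2,1) (2,2) (2,3) (2,4) (3,0) (3,1) (3,2) (3,3) (3,4) (4,0) (4,1) (4,2) (4,3) (4,4)] -> total=20
Click 2 (4,4) count=1: revealed 0 new [(none)] -> total=20
Click 3 (1,1) count=2: revealed 0 new [(none)] -> total=20

Answer: 20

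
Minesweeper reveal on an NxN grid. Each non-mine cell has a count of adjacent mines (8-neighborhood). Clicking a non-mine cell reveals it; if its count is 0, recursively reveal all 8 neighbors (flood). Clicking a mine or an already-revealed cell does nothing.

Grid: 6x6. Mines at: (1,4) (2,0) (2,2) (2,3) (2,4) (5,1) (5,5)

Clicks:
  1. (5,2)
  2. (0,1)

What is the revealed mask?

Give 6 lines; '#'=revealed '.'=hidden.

Click 1 (5,2) count=1: revealed 1 new [(5,2)] -> total=1
Click 2 (0,1) count=0: revealed 8 new [(0,0) (0,1) (0,2) (0,3) (1,0) (1,1) (1,2) (1,3)] -> total=9

Answer: ####..
####..
......
......
......
..#...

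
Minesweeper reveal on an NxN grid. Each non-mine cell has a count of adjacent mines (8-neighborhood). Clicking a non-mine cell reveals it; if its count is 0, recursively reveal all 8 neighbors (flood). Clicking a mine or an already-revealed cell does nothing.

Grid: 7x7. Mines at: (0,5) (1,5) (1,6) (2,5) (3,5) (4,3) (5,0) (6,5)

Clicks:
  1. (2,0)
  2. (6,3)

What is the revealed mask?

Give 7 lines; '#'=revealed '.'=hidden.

Answer: #####..
#####..
#####..
#####..
###....
.####..
.####..

Derivation:
Click 1 (2,0) count=0: revealed 23 new [(0,0) (0,1) (0,2) (0,3) (0,4) (1,0) (1,1) (1,2) (1,3) (1,4) (2,0) (2,1) (2,2) (2,3) (2,4) (3,0) (3,1) (3,2) (3,3) (3,4) (4,0) (4,1) (4,2)] -> total=23
Click 2 (6,3) count=0: revealed 8 new [(5,1) (5,2) (5,3) (5,4) (6,1) (6,2) (6,3) (6,4)] -> total=31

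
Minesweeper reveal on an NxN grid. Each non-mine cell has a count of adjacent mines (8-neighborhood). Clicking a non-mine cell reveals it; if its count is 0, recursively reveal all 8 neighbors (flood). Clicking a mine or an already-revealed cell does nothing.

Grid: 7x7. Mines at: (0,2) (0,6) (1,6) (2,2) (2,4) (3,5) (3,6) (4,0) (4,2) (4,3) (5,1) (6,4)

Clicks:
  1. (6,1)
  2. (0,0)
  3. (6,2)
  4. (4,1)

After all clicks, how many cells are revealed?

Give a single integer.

Answer: 11

Derivation:
Click 1 (6,1) count=1: revealed 1 new [(6,1)] -> total=1
Click 2 (0,0) count=0: revealed 8 new [(0,0) (0,1) (1,0) (1,1) (2,0) (2,1) (3,0) (3,1)] -> total=9
Click 3 (6,2) count=1: revealed 1 new [(6,2)] -> total=10
Click 4 (4,1) count=3: revealed 1 new [(4,1)] -> total=11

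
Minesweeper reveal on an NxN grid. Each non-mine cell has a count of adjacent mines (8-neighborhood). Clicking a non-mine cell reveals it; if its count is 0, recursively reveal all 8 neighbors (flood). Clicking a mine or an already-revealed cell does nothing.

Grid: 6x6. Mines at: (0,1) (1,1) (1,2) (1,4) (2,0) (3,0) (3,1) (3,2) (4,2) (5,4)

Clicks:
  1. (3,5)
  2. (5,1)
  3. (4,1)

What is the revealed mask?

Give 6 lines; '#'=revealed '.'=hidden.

Click 1 (3,5) count=0: revealed 9 new [(2,3) (2,4) (2,5) (3,3) (3,4) (3,5) (4,3) (4,4) (4,5)] -> total=9
Click 2 (5,1) count=1: revealed 1 new [(5,1)] -> total=10
Click 3 (4,1) count=4: revealed 1 new [(4,1)] -> total=11

Answer: ......
......
...###
...###
.#.###
.#....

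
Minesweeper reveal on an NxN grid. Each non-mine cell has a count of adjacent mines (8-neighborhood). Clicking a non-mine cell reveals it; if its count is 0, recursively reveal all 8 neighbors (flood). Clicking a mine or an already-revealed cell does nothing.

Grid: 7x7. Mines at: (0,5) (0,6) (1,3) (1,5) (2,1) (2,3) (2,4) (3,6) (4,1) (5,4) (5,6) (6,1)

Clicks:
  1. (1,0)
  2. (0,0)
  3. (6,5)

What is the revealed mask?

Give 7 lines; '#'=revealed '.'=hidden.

Click 1 (1,0) count=1: revealed 1 new [(1,0)] -> total=1
Click 2 (0,0) count=0: revealed 5 new [(0,0) (0,1) (0,2) (1,1) (1,2)] -> total=6
Click 3 (6,5) count=2: revealed 1 new [(6,5)] -> total=7

Answer: ###....
###....
.......
.......
.......
.......
.....#.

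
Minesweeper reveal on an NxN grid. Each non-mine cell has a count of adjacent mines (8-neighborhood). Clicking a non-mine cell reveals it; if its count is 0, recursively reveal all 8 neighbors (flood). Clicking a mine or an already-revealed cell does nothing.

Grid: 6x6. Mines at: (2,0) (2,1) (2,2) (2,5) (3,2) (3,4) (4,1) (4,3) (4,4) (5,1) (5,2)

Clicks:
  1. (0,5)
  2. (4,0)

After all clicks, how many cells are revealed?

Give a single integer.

Answer: 13

Derivation:
Click 1 (0,5) count=0: revealed 12 new [(0,0) (0,1) (0,2) (0,3) (0,4) (0,5) (1,0) (1,1) (1,2) (1,3) (1,4) (1,5)] -> total=12
Click 2 (4,0) count=2: revealed 1 new [(4,0)] -> total=13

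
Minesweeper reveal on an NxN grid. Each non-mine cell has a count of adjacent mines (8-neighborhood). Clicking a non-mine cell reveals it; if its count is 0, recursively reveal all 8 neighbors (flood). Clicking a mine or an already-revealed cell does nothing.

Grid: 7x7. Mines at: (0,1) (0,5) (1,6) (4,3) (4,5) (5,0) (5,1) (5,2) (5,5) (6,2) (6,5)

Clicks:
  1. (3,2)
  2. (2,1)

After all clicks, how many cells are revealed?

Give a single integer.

Click 1 (3,2) count=1: revealed 1 new [(3,2)] -> total=1
Click 2 (2,1) count=0: revealed 23 new [(0,2) (0,3) (0,4) (1,0) (1,1) (1,2) (1,3) (1,4) (1,5) (2,0) (2,1) (2,2) (2,3) (2,4) (2,5) (3,0) (3,1) (3,3) (3,4) (3,5) (4,0) (4,1) (4,2)] -> total=24

Answer: 24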